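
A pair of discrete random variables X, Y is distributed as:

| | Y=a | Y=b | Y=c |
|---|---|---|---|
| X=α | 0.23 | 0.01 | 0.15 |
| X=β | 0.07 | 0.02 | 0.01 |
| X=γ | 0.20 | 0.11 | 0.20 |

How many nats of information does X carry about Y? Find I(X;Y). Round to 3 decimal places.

0.065 nats

Marginals: p(X) = (0.3900, 0.1000, 0.5100), p(Y) = (0.5000, 0.1400, 0.3600).
I(X;Y) = H(X) + H(Y) − H(X,Y).
H(X) = 0.9409, H(Y) = 0.9896, H(X,Y) = 1.8657.
I(X;Y) = 0.9409 + 0.9896 − 1.8657 = 0.065 nats.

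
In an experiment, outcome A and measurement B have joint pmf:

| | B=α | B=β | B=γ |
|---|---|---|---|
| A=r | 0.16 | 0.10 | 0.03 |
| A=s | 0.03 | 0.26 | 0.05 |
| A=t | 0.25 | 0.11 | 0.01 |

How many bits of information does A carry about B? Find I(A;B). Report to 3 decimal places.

0.227 bits

Marginals: p(A) = (0.2900, 0.3400, 0.3700), p(B) = (0.4400, 0.4700, 0.0900).
I(A;B) = Σ p(x,y)·log₂[p(x,y)/(p(x)p(y))].
  (r,α): 0.16·log₂(1.2539) = 0.0522
  (r,β): 0.10·log₂(0.7337) = -0.0447
  (r,γ): 0.03·log₂(1.1494) = 0.0060
  (s,α): 0.03·log₂(0.2005) = -0.0695
  (s,β): 0.26·log₂(1.6270) = 0.1826
  (s,γ): 0.05·log₂(1.6340) = 0.0354
  (t,α): 0.25·log₂(1.5356) = 0.1547
  (t,β): 0.11·log₂(0.6325) = -0.0727
  (t,γ): 0.01·log₂(0.3003) = -0.0174
Sum = 0.227 bits.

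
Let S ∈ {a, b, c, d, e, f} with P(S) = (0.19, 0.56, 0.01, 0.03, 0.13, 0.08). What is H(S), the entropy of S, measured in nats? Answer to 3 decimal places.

1.259 nats

H(S) = −Σ p·ln p.
  −(0.19)·ln(0.19) = 0.3155
  −(0.56)·ln(0.56) = 0.3247
  −(0.01)·ln(0.01) = 0.0461
  −(0.03)·ln(0.03) = 0.1052
  −(0.13)·ln(0.13) = 0.2652
  −(0.08)·ln(0.08) = 0.2021
Sum: 0.3155 + 0.3247 + 0.0461 + 0.1052 + 0.2652 + 0.2021 = 1.259 nats.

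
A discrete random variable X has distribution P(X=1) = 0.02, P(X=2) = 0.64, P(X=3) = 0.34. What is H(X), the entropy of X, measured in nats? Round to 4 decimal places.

H(X) = −Σ p·ln p.
  −(0.02)·ln(0.02) = 0.07824
  −(0.64)·ln(0.64) = 0.28562
  −(0.34)·ln(0.34) = 0.36680
Sum: 0.07824 + 0.28562 + 0.36680 = 0.7307 nats.

0.7307 nats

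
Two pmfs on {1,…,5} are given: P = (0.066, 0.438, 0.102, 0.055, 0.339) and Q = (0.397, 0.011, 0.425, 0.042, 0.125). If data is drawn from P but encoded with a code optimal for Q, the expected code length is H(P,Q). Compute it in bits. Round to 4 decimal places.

4.3322 bits

H(P,Q) = −Σ p·log₂ q.
  −0.066·log₂(0.397) = 0.08796
  −0.438·log₂(0.011) = 2.84978
  −0.102·log₂(0.425) = 0.12592
  −0.055·log₂(0.042) = 0.25154
  −0.339·log₂(0.125) = 1.01700
H(P,Q) = 4.3322 bits.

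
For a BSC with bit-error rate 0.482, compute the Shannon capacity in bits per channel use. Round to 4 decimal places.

Binary symmetric channel: C = 1 − h₂(ε) where h₂ is the binary entropy function.
h₂(0.482) = −0.482·log₂0.482 − 0.518·log₂0.518 = 0.9991.
C = 1 − 0.9991 = 0.0009 bits per channel use.

0.0009 bits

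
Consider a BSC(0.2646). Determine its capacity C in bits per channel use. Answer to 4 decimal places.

0.1664 bits

Binary symmetric channel: C = 1 − h₂(ε) where h₂ is the binary entropy function.
h₂(0.2646) = −0.2646·log₂0.2646 − 0.7354·log₂0.7354 = 0.8336.
C = 1 − 0.8336 = 0.1664 bits per channel use.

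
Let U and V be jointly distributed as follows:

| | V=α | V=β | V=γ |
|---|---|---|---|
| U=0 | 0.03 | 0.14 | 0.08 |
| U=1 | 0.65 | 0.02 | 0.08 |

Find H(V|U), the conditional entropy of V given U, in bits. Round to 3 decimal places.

Marginals: p(U) = (0.2500, 0.7500), p(V) = (0.6800, 0.1600, 0.1600).
H(V|U) = Σ p(U) · H(V|U=·).
  U=0: p=0.2500, H(V|U=0) = 1.3615
  U=1: p=0.7500, H(V|U=1) = 0.6628
Weighted sum = 0.837 bits.

0.837 bits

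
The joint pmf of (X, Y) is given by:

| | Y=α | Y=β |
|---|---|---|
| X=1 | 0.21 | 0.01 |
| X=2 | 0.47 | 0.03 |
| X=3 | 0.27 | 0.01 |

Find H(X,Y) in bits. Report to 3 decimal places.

H(X,Y) = −Σ p(x,y)·log₂ p(x,y) over all 6 cells.
  cell (1,α): −0.21·log₂0.21 = 0.4728
  cell (1,β): −0.01·log₂0.01 = 0.0664
  cell (2,α): −0.47·log₂0.47 = 0.5120
  cell (2,β): −0.03·log₂0.03 = 0.1518
  cell (3,α): −0.27·log₂0.27 = 0.5100
  cell (3,β): −0.01·log₂0.01 = 0.0664
Sum = 1.779 bits.

1.779 bits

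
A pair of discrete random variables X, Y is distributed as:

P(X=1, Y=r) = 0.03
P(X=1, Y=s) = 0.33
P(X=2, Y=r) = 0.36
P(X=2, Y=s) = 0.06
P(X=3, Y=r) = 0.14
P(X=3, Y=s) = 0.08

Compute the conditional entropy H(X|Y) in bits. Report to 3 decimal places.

1.145 bits

Chain rule: H(X|Y) = H(X,Y) − H(Y).
Marginals: p(X) = (0.3600, 0.4200, 0.2200), p(Y) = (0.5300, 0.4700).
H(X,Y) = 2.1424 bits; H(Y) = 0.9974 bits.
H(X|Y) = 2.1424 − 0.9974 = 1.145 bits.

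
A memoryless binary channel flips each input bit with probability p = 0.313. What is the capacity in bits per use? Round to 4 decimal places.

0.1034 bits

Binary symmetric channel: C = 1 − h₂(ε) where h₂ is the binary entropy function.
h₂(0.313) = −0.313·log₂0.313 − 0.687·log₂0.687 = 0.8966.
C = 1 − 0.8966 = 0.1034 bits per channel use.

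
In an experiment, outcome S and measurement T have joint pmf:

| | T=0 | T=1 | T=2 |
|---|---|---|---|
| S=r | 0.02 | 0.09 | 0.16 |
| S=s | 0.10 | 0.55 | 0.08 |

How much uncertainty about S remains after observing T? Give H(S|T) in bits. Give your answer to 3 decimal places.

0.673 bits

Marginals: p(S) = (0.2700, 0.7300), p(T) = (0.1200, 0.6400, 0.2400).
H(S|T) = Σ p(T) · H(S|T=·).
  T=0: p=0.1200, H(S|T=0) = 0.6500
  T=1: p=0.6400, H(S|T=1) = 0.5859
  T=2: p=0.2400, H(S|T=2) = 0.9183
Weighted sum = 0.673 bits.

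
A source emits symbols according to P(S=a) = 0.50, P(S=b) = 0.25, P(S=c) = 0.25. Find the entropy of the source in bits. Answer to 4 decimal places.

1.5000 bits

H(S) = −Σ p·log₂ p.
  −(0.50)·log₂(0.50) = 0.50000
  −(0.25)·log₂(0.25) = 0.50000
  −(0.25)·log₂(0.25) = 0.50000
Sum: 0.50000 + 0.50000 + 0.50000 = 1.5000 bits.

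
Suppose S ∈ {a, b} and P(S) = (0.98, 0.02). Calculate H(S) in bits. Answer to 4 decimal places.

0.1414 bits

H(S) = −Σ p·log₂ p.
  −(0.98)·log₂(0.98) = 0.02856
  −(0.02)·log₂(0.02) = 0.11288
Sum: 0.02856 + 0.11288 = 0.1414 bits.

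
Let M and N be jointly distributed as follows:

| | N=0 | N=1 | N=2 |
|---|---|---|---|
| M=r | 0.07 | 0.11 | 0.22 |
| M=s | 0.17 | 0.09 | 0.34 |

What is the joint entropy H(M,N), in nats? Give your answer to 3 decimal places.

1.647 nats

H(M,N) = −Σ p(x,y)·ln p(x,y) over all 6 cells.
  cell (r,0): −0.07·ln0.07 = 0.1861
  cell (r,1): −0.11·ln0.11 = 0.2428
  cell (r,2): −0.22·ln0.22 = 0.3331
  cell (s,0): −0.17·ln0.17 = 0.3012
  cell (s,1): −0.09·ln0.09 = 0.2167
  cell (s,2): −0.34·ln0.34 = 0.3668
Sum = 1.647 nats.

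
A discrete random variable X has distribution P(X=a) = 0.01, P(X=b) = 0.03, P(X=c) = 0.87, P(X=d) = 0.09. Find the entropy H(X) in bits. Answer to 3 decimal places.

H(X) = −Σ p·log₂ p.
  −(0.01)·log₂(0.01) = 0.0664
  −(0.03)·log₂(0.03) = 0.1518
  −(0.87)·log₂(0.87) = 0.1748
  −(0.09)·log₂(0.09) = 0.3127
Sum: 0.0664 + 0.1518 + 0.1748 + 0.3127 = 0.706 bits.

0.706 bits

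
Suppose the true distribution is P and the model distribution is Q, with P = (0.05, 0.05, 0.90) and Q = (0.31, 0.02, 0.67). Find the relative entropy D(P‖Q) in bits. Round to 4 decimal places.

0.3177 bits

D(P‖Q) = Σ p·log₂(p/q).
  0.05·log₂(0.05/0.31) = -0.13161
  0.05·log₂(0.05/0.02) = 0.06610
  0.90·log₂(0.90/0.67) = 0.38319
D(P‖Q) = 0.3177 bits.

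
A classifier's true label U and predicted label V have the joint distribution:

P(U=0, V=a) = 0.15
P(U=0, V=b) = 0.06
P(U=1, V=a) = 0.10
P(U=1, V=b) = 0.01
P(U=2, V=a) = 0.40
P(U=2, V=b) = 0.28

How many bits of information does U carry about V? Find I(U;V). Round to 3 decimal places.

0.040 bits

Marginals: p(U) = (0.2100, 0.1100, 0.6800), p(V) = (0.6500, 0.3500).
I(U;V) = H(U) + H(V) − H(U,V).
H(U) = 1.2015, H(V) = 0.9341, H(U,V) = 2.0957.
I(U;V) = 1.2015 + 0.9341 − 2.0957 = 0.040 bits.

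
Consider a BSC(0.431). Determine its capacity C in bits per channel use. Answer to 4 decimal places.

0.0138 bits

Binary symmetric channel: C = 1 − h₂(ε) where h₂ is the binary entropy function.
h₂(0.431) = −0.431·log₂0.431 − 0.569·log₂0.569 = 0.9862.
C = 1 − 0.9862 = 0.0138 bits per channel use.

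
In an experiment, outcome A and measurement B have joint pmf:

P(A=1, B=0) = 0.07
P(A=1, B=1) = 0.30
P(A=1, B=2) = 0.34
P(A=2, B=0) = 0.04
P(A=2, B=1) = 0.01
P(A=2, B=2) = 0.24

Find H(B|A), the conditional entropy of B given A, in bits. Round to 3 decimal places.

Marginals: p(A) = (0.7100, 0.2900), p(B) = (0.1100, 0.3100, 0.5800).
H(B|A) = Σ p(A) · H(B|A=·).
  A=1: p=0.7100, H(B|A=1) = 1.3634
  A=2: p=0.2900, H(B|A=2) = 0.7877
Weighted sum = 1.196 bits.

1.196 bits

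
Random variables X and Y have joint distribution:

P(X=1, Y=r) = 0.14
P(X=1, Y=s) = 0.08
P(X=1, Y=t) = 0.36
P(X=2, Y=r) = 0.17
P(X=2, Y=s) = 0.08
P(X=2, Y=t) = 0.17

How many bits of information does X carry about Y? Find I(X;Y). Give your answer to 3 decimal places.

0.034 bits

Marginals: p(X) = (0.5800, 0.4200), p(Y) = (0.3100, 0.1600, 0.5300).
I(X;Y) = H(X) + H(Y) − H(X,Y).
H(X) = 0.9815, H(Y) = 1.4323, H(X,Y) = 2.3799.
I(X;Y) = 0.9815 + 1.4323 − 2.3799 = 0.034 bits.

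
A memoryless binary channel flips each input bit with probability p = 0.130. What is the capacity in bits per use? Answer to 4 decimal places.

Binary symmetric channel: C = 1 − h₂(ε) where h₂ is the binary entropy function.
h₂(0.130) = −0.130·log₂0.130 − 0.870·log₂0.870 = 0.5574.
C = 1 − 0.5574 = 0.4426 bits per channel use.

0.4426 bits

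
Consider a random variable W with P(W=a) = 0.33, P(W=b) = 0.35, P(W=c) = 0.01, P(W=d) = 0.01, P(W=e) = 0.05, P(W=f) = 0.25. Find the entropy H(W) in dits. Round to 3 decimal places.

0.574 dits

H(W) = −Σ p·log₁₀ p.
  −(0.33)·log₁₀(0.33) = 0.1589
  −(0.35)·log₁₀(0.35) = 0.1596
  −(0.01)·log₁₀(0.01) = 0.0200
  −(0.01)·log₁₀(0.01) = 0.0200
  −(0.05)·log₁₀(0.05) = 0.0651
  −(0.25)·log₁₀(0.25) = 0.1505
Sum: 0.1589 + 0.1596 + 0.0200 + 0.0200 + 0.0651 + 0.1505 = 0.574 dits.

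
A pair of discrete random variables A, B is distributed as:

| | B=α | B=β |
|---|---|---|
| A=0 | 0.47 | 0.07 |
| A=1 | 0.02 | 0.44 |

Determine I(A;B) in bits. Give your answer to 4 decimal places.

0.5806 bits

Marginals: p(A) = (0.5400, 0.4600), p(B) = (0.4900, 0.5100).
I(A;B) = Σ p(x,y)·log₂[p(x,y)/(p(x)p(y))].
  (0,α): 0.47·log₂(1.7763) = 0.38956
  (0,β): 0.07·log₂(0.2542) = -0.13833
  (1,α): 0.02·log₂(0.0887) = -0.06989
  (1,β): 0.44·log₂(1.8755) = 0.39921
Sum = 0.5806 bits.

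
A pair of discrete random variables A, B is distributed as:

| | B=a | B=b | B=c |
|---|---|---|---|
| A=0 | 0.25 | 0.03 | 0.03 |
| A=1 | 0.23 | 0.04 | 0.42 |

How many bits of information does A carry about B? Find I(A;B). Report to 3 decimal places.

Marginals: p(A) = (0.3100, 0.6900), p(B) = (0.4800, 0.0700, 0.4500).
I(A;B) = H(A) + H(B) − H(A,B).
H(A) = 0.8932, H(B) = 1.2952, H(A,B) = 2.0026.
I(A;B) = 0.8932 + 1.2952 − 2.0026 = 0.186 bits.

0.186 bits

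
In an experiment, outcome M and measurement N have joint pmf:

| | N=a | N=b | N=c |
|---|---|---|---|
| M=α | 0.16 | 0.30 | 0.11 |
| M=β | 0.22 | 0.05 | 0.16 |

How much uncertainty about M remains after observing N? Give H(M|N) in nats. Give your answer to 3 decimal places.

Marginals: p(M) = (0.5700, 0.4300), p(N) = (0.3800, 0.3500, 0.2700).
H(M|N) = Σ p(N) · H(M|N=·).
  N=a: p=0.3800, H(M|N=a) = 0.6806
  N=b: p=0.3500, H(M|N=b) = 0.4101
  N=c: p=0.2700, H(M|N=c) = 0.6759
Weighted sum = 0.585 nats.

0.585 nats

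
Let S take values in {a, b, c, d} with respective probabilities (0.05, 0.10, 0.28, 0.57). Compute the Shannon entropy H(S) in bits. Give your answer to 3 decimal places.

1.525 bits

H(S) = −Σ p·log₂ p.
  −(0.05)·log₂(0.05) = 0.2161
  −(0.10)·log₂(0.10) = 0.3322
  −(0.28)·log₂(0.28) = 0.5142
  −(0.57)·log₂(0.57) = 0.4623
Sum: 0.2161 + 0.3322 + 0.5142 + 0.4623 = 1.525 bits.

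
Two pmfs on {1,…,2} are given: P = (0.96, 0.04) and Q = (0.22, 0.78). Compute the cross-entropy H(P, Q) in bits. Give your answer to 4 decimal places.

2.1114 bits

H(P,Q) = −Σ p·log₂ q.
  −0.96·log₂(0.22) = 2.09705
  −0.04·log₂(0.78) = 0.01434
H(P,Q) = 2.1114 bits.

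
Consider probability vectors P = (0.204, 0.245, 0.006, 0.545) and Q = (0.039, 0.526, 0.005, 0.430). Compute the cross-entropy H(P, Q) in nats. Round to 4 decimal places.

H(P,Q) = −Σ p·ln q.
  −0.204·ln(0.039) = 0.66182
  −0.245·ln(0.526) = 0.15740
  −0.006·ln(0.005) = 0.03179
  −0.545·ln(0.430) = 0.45996
H(P,Q) = 1.3110 nats.

1.3110 nats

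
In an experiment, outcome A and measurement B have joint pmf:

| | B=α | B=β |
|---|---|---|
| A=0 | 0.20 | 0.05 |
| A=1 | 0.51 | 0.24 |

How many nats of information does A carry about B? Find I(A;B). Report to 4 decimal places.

0.0069 nats

Marginals: p(A) = (0.2500, 0.7500), p(B) = (0.7100, 0.2900).
I(A;B) = Σ p(x,y)·ln[p(x,y)/(p(x)p(y))].
  (0,α): 0.20·ln(1.1268) = 0.02387
  (0,β): 0.05·ln(0.6897) = -0.01858
  (1,α): 0.51·ln(0.9577) = -0.02202
  (1,β): 0.24·ln(1.1034) = 0.02363
Sum = 0.0069 nats.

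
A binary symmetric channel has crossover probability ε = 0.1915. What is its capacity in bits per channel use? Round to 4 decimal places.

0.2954 bits

Binary symmetric channel: C = 1 − h₂(ε) where h₂ is the binary entropy function.
h₂(0.1915) = −0.1915·log₂0.1915 − 0.8085·log₂0.8085 = 0.7046.
C = 1 − 0.7046 = 0.2954 bits per channel use.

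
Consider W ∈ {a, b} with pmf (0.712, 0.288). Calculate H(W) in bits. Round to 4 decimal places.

0.8661 bits

H(W) = −Σ p·log₂ p.
  −(0.712)·log₂(0.712) = 0.34892
  −(0.288)·log₂(0.288) = 0.51721
Sum: 0.34892 + 0.51721 = 0.8661 bits.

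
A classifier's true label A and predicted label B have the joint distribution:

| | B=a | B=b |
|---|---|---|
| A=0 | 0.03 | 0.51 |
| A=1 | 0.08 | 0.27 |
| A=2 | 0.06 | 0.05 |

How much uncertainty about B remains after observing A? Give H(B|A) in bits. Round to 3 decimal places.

0.548 bits

Chain rule: H(B|A) = H(A,B) − H(A).
Marginals: p(A) = (0.5400, 0.3500, 0.1100), p(B) = (0.1700, 0.8300).
H(A,B) = 1.9084 bits; H(A) = 1.3604 bits.
H(B|A) = 1.9084 − 1.3604 = 0.548 bits.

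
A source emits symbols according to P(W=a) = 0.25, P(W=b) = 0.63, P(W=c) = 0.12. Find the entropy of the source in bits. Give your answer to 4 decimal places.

H(W) = −Σ p·log₂ p.
  −(0.25)·log₂(0.25) = 0.50000
  −(0.63)·log₂(0.63) = 0.41994
  −(0.12)·log₂(0.12) = 0.36707
Sum: 0.50000 + 0.41994 + 0.36707 = 1.2870 bits.

1.2870 bits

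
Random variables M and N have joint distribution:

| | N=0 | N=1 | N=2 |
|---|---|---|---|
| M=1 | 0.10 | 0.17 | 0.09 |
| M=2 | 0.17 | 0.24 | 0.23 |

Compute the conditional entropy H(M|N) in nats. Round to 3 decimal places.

0.646 nats

Chain rule: H(M|N) = H(M,N) − H(N).
Marginals: p(M) = (0.3600, 0.6400), p(N) = (0.2700, 0.4100, 0.3200).
H(M,N) = 1.7300 nats; H(N) = 1.0837 nats.
H(M|N) = 1.7300 − 1.0837 = 0.646 nats.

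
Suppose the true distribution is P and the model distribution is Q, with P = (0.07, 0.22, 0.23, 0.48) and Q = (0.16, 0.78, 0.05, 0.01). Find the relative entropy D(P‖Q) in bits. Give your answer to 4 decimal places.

2.7020 bits

D(P‖Q) = Σ p·log₂(p/q).
  0.07·log₂(0.07/0.16) = -0.08349
  0.22·log₂(0.22/0.78) = -0.40171
  0.23·log₂(0.23/0.05) = 0.50638
  0.48·log₂(0.48/0.01) = 2.68078
D(P‖Q) = 2.7020 bits.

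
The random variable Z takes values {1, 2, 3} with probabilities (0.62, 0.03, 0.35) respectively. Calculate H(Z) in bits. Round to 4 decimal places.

1.1095 bits

H(Z) = −Σ p·log₂ p.
  −(0.62)·log₂(0.62) = 0.42759
  −(0.03)·log₂(0.03) = 0.15177
  −(0.35)·log₂(0.35) = 0.53010
Sum: 0.42759 + 0.15177 + 0.53010 = 1.1095 bits.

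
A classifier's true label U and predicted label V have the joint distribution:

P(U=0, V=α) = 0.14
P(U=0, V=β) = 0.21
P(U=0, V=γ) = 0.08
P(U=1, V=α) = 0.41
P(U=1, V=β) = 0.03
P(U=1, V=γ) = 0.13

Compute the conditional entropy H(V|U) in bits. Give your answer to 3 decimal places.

Marginals: p(U) = (0.4300, 0.5700), p(V) = (0.5500, 0.2400, 0.2100).
H(V|U) = Σ p(U) · H(V|U=·).
  U=0: p=0.4300, H(V|U=0) = 1.4834
  U=1: p=0.5700, H(V|U=1) = 1.0518
Weighted sum = 1.237 bits.

1.237 bits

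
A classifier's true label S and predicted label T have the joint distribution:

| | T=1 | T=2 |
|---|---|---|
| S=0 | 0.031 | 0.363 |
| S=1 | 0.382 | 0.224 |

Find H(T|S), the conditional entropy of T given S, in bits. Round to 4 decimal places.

0.7326 bits

Chain rule: H(T|S) = H(S,T) − H(S).
Marginals: p(S) = (0.3940, 0.6060), p(T) = (0.4130, 0.5870).
H(S,T) = 1.6999 bits; H(S) = 0.9673 bits.
H(T|S) = 1.6999 − 0.9673 = 0.7326 bits.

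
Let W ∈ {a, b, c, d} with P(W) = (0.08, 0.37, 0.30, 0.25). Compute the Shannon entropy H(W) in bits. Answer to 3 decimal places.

1.843 bits

H(W) = −Σ p·log₂ p.
  −(0.08)·log₂(0.08) = 0.2915
  −(0.37)·log₂(0.37) = 0.5307
  −(0.30)·log₂(0.30) = 0.5211
  −(0.25)·log₂(0.25) = 0.5000
Sum: 0.2915 + 0.5307 + 0.5211 + 0.5000 = 1.843 bits.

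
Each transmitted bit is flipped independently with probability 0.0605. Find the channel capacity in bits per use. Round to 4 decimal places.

Binary symmetric channel: C = 1 − h₂(ε) where h₂ is the binary entropy function.
h₂(0.0605) = −0.0605·log₂0.0605 − 0.9395·log₂0.9395 = 0.3294.
C = 1 − 0.3294 = 0.6706 bits per channel use.

0.6706 bits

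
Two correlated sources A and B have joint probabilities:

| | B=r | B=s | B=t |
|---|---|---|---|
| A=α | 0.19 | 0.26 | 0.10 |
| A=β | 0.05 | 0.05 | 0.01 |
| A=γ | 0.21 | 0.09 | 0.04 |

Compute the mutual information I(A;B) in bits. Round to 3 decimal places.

Marginals: p(A) = (0.5500, 0.1100, 0.3400), p(B) = (0.4500, 0.4000, 0.1500).
I(A;B) = H(A) + H(B) − H(A,B).
H(A) = 1.3538, H(B) = 1.4577, H(A,B) = 2.7626.
I(A;B) = 1.3538 + 1.4577 − 2.7626 = 0.049 bits.

0.049 bits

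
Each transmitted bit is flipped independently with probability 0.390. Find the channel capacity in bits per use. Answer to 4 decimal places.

0.0352 bits

Binary symmetric channel: C = 1 − h₂(ε) where h₂ is the binary entropy function.
h₂(0.390) = −0.390·log₂0.390 − 0.610·log₂0.610 = 0.9648.
C = 1 − 0.9648 = 0.0352 bits per channel use.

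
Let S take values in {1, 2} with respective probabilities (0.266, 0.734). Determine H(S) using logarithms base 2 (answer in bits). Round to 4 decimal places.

0.8357 bits

H(S) = −Σ p·log₂ p.
  −(0.266)·log₂(0.266) = 0.50819
  −(0.734)·log₂(0.734) = 0.32747
Sum: 0.50819 + 0.32747 = 0.8357 bits.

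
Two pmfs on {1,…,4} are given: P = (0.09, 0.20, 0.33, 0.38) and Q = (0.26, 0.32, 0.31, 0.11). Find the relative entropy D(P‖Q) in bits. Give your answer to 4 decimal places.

D(P‖Q) = Σ p·log₂(p/q).
  0.09·log₂(0.09/0.26) = -0.13775
  0.20·log₂(0.20/0.32) = -0.13561
  0.33·log₂(0.33/0.31) = 0.02977
  0.38·log₂(0.38/0.11) = 0.67963
D(P‖Q) = 0.4360 bits.

0.4360 bits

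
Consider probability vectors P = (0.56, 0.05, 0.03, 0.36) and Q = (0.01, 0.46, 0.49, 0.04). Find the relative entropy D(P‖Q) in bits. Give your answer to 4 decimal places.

4.1123 bits

D(P‖Q) = Σ p·log₂(p/q).
  0.56·log₂(0.56/0.01) = 3.25212
  0.05·log₂(0.05/0.46) = -0.16008
  0.03·log₂(0.03/0.49) = -0.12089
  0.36·log₂(0.36/0.04) = 1.14117
D(P‖Q) = 4.1123 bits.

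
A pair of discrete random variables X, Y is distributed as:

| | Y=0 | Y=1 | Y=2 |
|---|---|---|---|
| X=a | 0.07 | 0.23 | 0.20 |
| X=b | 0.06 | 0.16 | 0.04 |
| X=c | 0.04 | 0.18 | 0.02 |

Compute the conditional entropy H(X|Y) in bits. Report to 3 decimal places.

Chain rule: H(X|Y) = H(X,Y) − H(Y).
Marginals: p(X) = (0.5000, 0.2600, 0.2400), p(Y) = (0.1700, 0.5700, 0.2600).
H(X,Y) = 2.8169 bits; H(Y) = 1.4021 bits.
H(X|Y) = 2.8169 − 1.4021 = 1.415 bits.

1.415 bits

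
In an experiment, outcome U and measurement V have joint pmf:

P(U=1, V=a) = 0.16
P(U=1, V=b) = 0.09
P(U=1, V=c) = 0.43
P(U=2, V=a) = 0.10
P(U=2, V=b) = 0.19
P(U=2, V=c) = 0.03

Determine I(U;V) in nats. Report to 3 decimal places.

0.167 nats

Marginals: p(U) = (0.6800, 0.3200), p(V) = (0.2600, 0.2800, 0.4600).
I(U;V) = Σ p(x,y)·ln[p(x,y)/(p(x)p(y))].
  (1,a): 0.16·ln(0.9050) = -0.0160
  (1,b): 0.09·ln(0.4727) = -0.0674
  (1,c): 0.43·ln(1.3747) = 0.1368
  (2,a): 0.10·ln(1.2019) = 0.0184
  (2,b): 0.19·ln(2.1205) = 0.1428
  (2,c): 0.03·ln(0.2038) = -0.0477
Sum = 0.167 nats.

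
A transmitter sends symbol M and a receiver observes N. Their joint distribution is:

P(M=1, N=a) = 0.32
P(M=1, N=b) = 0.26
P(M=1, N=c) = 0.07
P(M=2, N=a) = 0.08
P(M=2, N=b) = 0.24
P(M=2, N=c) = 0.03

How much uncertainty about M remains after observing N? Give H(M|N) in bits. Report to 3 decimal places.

Marginals: p(M) = (0.6500, 0.3500), p(N) = (0.4000, 0.5000, 0.1000).
H(M|N) = Σ p(N) · H(M|N=·).
  N=a: p=0.4000, H(M|N=a) = 0.7219
  N=b: p=0.5000, H(M|N=b) = 0.9988
  N=c: p=0.1000, H(M|N=c) = 0.8813
Weighted sum = 0.876 bits.

0.876 bits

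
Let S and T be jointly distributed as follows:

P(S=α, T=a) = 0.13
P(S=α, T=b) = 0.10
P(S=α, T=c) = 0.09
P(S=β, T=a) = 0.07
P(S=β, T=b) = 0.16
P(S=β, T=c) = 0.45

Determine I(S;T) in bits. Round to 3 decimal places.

Marginals: p(S) = (0.3200, 0.6800), p(T) = (0.2000, 0.2600, 0.5400).
I(S;T) = H(S) + H(T) − H(S,T).
H(S) = 0.9044, H(T) = 1.4497, H(S,T) = 2.2375.
I(S;T) = 0.9044 + 1.4497 − 2.2375 = 0.117 bits.

0.117 bits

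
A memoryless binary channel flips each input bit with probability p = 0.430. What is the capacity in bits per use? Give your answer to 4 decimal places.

Binary symmetric channel: C = 1 − h₂(ε) where h₂ is the binary entropy function.
h₂(0.430) = −0.430·log₂0.430 − 0.570·log₂0.570 = 0.9858.
C = 1 − 0.9858 = 0.0142 bits per channel use.

0.0142 bits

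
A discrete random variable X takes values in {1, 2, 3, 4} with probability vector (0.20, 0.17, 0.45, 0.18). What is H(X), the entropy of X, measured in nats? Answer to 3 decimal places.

H(X) = −Σ p·ln p.
  −(0.20)·ln(0.20) = 0.3219
  −(0.17)·ln(0.17) = 0.3012
  −(0.45)·ln(0.45) = 0.3593
  −(0.18)·ln(0.18) = 0.3087
Sum: 0.3219 + 0.3012 + 0.3593 + 0.3087 = 1.291 nats.

1.291 nats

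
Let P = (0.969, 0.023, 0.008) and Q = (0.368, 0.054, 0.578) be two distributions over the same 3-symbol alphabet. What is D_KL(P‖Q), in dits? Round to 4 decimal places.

D(P‖Q) = Σ p·log₁₀(p/q).
  0.969·log₁₀(0.969/0.368) = 0.40744
  0.023·log₁₀(0.023/0.054) = -0.00853
  0.008·log₁₀(0.008/0.578) = -0.01487
D(P‖Q) = 0.3840 dits.

0.3840 dits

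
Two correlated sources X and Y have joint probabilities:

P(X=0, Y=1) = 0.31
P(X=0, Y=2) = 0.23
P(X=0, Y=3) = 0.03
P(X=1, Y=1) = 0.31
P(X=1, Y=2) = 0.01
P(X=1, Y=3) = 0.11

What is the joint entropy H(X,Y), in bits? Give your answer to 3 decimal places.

2.104 bits

H(X,Y) = −Σ p(x,y)·log₂ p(x,y) over all 6 cells.
  cell (0,1): −0.31·log₂0.31 = 0.5238
  cell (0,2): −0.23·log₂0.23 = 0.4877
  cell (0,3): −0.03·log₂0.03 = 0.1518
  cell (1,1): −0.31·log₂0.31 = 0.5238
  cell (1,2): −0.01·log₂0.01 = 0.0664
  cell (1,3): −0.11·log₂0.11 = 0.3503
Sum = 2.104 bits.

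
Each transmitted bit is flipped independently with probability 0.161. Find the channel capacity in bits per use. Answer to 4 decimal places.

Binary symmetric channel: C = 1 − h₂(ε) where h₂ is the binary entropy function.
h₂(0.161) = −0.161·log₂0.161 − 0.839·log₂0.839 = 0.6367.
C = 1 − 0.6367 = 0.3633 bits per channel use.

0.3633 bits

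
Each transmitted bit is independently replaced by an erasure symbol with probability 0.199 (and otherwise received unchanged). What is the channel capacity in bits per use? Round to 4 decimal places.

Binary erasure channel: capacity C = 1 − ε.
C = 1 − 0.199 = 0.8010 bits per channel use.

0.8010 bits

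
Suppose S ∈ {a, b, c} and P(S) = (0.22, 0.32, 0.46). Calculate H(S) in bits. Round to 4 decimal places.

1.5219 bits

H(S) = −Σ p·log₂ p.
  −(0.22)·log₂(0.22) = 0.48057
  −(0.32)·log₂(0.32) = 0.52603
  −(0.46)·log₂(0.46) = 0.51534
Sum: 0.48057 + 0.52603 + 0.51534 = 1.5219 bits.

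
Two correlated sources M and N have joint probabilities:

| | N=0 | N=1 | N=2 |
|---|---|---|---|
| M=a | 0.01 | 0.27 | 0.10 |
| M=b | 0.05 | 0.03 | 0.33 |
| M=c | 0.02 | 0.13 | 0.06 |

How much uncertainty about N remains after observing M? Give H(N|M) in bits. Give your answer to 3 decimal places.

Marginals: p(M) = (0.3800, 0.4100, 0.2100), p(N) = (0.0800, 0.4300, 0.4900).
H(N|M) = Σ p(M) · H(N|M=·).
  M=a: p=0.3800, H(N|M=a) = 0.9953
  M=b: p=0.4100, H(N|M=b) = 0.8983
  M=c: p=0.2100, H(N|M=c) = 1.2678
Weighted sum = 1.013 bits.

1.013 bits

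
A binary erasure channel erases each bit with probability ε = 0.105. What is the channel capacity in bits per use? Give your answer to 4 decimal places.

Binary erasure channel: capacity C = 1 − ε.
C = 1 − 0.105 = 0.8950 bits per channel use.

0.8950 bits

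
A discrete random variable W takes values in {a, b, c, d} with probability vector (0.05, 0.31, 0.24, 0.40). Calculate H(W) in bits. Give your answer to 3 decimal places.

H(W) = −Σ p·log₂ p.
  −(0.05)·log₂(0.05) = 0.2161
  −(0.31)·log₂(0.31) = 0.5238
  −(0.24)·log₂(0.24) = 0.4941
  −(0.40)·log₂(0.40) = 0.5288
Sum: 0.2161 + 0.5238 + 0.4941 + 0.5288 = 1.763 bits.

1.763 bits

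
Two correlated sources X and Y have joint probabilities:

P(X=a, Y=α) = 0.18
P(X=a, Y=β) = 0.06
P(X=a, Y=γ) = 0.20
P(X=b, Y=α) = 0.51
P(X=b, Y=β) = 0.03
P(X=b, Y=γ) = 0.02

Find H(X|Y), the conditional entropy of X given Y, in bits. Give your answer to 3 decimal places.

0.751 bits

Chain rule: H(X|Y) = H(X,Y) − H(Y).
Marginals: p(X) = (0.4400, 0.5600), p(Y) = (0.6900, 0.0900, 0.2200).
H(X,Y) = 1.9133 bits; H(Y) = 1.1626 bits.
H(X|Y) = 1.9133 − 1.1626 = 0.751 bits.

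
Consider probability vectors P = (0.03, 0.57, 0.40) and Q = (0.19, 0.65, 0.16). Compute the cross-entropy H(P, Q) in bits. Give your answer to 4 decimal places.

H(P,Q) = −Σ p·log₂ q.
  −0.03·log₂(0.19) = 0.07188
  −0.57·log₂(0.65) = 0.35425
  −0.40·log₂(0.16) = 1.05754
H(P,Q) = 1.4837 bits.

1.4837 bits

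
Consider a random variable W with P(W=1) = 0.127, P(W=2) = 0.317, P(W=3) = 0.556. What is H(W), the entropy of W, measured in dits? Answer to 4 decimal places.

0.4137 dits

H(W) = −Σ p·log₁₀ p.
  −(0.127)·log₁₀(0.127) = 0.11382
  −(0.317)·log₁₀(0.317) = 0.15816
  −(0.556)·log₁₀(0.556) = 0.14174
Sum: 0.11382 + 0.15816 + 0.14174 = 0.4137 dits.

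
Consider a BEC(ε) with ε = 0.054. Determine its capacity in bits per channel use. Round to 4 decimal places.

Binary erasure channel: capacity C = 1 − ε.
C = 1 − 0.054 = 0.9460 bits per channel use.

0.9460 bits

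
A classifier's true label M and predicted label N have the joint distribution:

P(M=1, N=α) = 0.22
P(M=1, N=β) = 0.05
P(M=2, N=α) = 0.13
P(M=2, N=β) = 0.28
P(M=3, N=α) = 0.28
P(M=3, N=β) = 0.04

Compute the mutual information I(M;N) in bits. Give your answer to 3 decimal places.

Marginals: p(M) = (0.2700, 0.4100, 0.3200), p(N) = (0.6300, 0.3700).
I(M;N) = H(M) + H(N) − H(M,N).
H(M) = 1.5634, H(N) = 0.9507, H(M,N) = 2.2935.
I(M;N) = 1.5634 + 0.9507 − 2.2935 = 0.221 bits.

0.221 bits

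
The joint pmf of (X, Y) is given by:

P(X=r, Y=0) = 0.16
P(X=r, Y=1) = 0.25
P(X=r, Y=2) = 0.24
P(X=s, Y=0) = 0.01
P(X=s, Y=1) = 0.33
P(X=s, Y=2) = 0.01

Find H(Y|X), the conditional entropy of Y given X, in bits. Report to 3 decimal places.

Marginals: p(X) = (0.6500, 0.3500), p(Y) = (0.1700, 0.5800, 0.2500).
H(Y|X) = Σ p(X) · H(Y|X=·).
  X=r: p=0.6500, H(Y|X=r) = 1.5587
  X=s: p=0.3500, H(Y|X=s) = 0.3731
Weighted sum = 1.144 bits.

1.144 bits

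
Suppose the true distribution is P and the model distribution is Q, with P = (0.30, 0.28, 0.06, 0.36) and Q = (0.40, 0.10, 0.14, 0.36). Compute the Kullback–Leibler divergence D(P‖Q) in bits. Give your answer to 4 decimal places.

0.2181 bits

D(P‖Q) = Σ p·log₂(p/q).
  0.30·log₂(0.30/0.40) = -0.12451
  0.28·log₂(0.28/0.10) = 0.41592
  0.06·log₂(0.06/0.14) = -0.07334
  0.36·log₂(0.36/0.36) = 0.00000
D(P‖Q) = 0.2181 bits.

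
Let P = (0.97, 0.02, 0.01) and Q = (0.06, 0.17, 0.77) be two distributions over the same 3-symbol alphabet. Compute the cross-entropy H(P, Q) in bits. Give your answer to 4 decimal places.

3.9920 bits

H(P,Q) = −Σ p·log₂ q.
  −0.97·log₂(0.06) = 3.93713
  −0.02·log₂(0.17) = 0.05113
  −0.01·log₂(0.77) = 0.00377
H(P,Q) = 3.9920 bits.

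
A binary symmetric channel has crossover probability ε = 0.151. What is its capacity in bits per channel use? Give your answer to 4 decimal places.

Binary symmetric channel: C = 1 − h₂(ε) where h₂ is the binary entropy function.
h₂(0.151) = −0.151·log₂0.151 − 0.849·log₂0.849 = 0.6123.
C = 1 − 0.6123 = 0.3877 bits per channel use.

0.3877 bits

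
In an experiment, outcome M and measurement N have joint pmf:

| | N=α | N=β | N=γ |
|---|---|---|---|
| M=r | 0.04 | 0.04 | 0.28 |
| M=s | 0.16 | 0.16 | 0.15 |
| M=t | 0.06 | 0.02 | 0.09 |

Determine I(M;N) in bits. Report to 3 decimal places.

Marginals: p(M) = (0.3600, 0.4700, 0.1700), p(N) = (0.2600, 0.2200, 0.5200).
I(M;N) = Σ p(x,y)·log₂[p(x,y)/(p(x)p(y))].
  (r,α): 0.04·log₂(0.4274) = -0.0491
  (r,β): 0.04·log₂(0.5051) = -0.0394
  (r,γ): 0.28·log₂(1.4957) = 0.1626
  (s,α): 0.16·log₂(1.3093) = 0.0622
  (s,β): 0.16·log₂(1.5474) = 0.1008
  (s,γ): 0.15·log₂(0.6137) = -0.1056
  (t,α): 0.06·log₂(1.3575) = 0.0265
  (t,β): 0.02·log₂(0.5348) = -0.0181
  (t,γ): 0.09·log₂(1.0181) = 0.0023
Sum = 0.142 bits.

0.142 bits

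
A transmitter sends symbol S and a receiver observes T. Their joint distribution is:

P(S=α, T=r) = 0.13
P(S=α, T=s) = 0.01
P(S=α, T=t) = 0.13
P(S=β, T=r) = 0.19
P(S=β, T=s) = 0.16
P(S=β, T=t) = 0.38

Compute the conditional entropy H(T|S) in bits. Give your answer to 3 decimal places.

Chain rule: H(T|S) = H(S,T) − H(S).
Marginals: p(S) = (0.2700, 0.7300), p(T) = (0.3200, 0.1700, 0.5100).
H(S,T) = 2.2404 bits; H(S) = 0.8415 bits.
H(T|S) = 2.2404 − 0.8415 = 1.399 bits.

1.399 bits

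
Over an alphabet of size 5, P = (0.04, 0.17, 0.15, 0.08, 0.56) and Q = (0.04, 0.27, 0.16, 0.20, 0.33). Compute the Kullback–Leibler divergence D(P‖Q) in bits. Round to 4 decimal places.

D(P‖Q) = Σ p·log₂(p/q).
  0.04·log₂(0.04/0.04) = 0.00000
  0.17·log₂(0.17/0.27) = -0.11346
  0.15·log₂(0.15/0.16) = -0.01397
  0.08·log₂(0.08/0.20) = -0.10575
  0.56·log₂(0.56/0.33) = 0.42726
D(P‖Q) = 0.1941 bits.

0.1941 bits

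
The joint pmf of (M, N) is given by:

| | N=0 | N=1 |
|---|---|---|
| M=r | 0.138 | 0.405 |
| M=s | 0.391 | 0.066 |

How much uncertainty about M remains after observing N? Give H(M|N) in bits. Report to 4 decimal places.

0.7134 bits

Marginals: p(M) = (0.5430, 0.4570), p(N) = (0.5290, 0.4710).
H(M|N) = Σ p(N) · H(M|N=·).
  N=0: p=0.5290, H(M|N=0) = 0.8281
  N=1: p=0.4710, H(M|N=1) = 0.5846
Weighted sum = 0.7134 bits.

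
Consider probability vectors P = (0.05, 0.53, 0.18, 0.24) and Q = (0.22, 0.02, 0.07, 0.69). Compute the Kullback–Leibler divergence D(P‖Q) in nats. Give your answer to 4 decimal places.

D(P‖Q) = Σ p·ln(p/q).
  0.05·ln(0.05/0.22) = -0.07408
  0.53·ln(0.53/0.02) = 1.73689
  0.18·ln(0.18/0.07) = 0.17000
  0.24·ln(0.24/0.69) = -0.25345
D(P‖Q) = 1.5794 nats.

1.5794 nats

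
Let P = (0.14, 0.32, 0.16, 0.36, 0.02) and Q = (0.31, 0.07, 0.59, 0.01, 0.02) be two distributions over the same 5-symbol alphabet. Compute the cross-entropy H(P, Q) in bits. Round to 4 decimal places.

4.0907 bits

H(P,Q) = −Σ p·log₂ q.
  −0.14·log₂(0.31) = 0.23655
  −0.32·log₂(0.07) = 1.22768
  −0.16·log₂(0.59) = 0.12179
  −0.36·log₂(0.01) = 2.39179
  −0.02·log₂(0.02) = 0.11288
H(P,Q) = 4.0907 bits.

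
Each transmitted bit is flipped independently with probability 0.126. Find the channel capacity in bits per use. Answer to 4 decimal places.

0.4536 bits

Binary symmetric channel: C = 1 − h₂(ε) where h₂ is the binary entropy function.
h₂(0.126) = −0.126·log₂0.126 − 0.874·log₂0.874 = 0.5464.
C = 1 − 0.5464 = 0.4536 bits per channel use.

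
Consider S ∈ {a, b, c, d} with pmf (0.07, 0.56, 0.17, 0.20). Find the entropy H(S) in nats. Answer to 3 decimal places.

H(S) = −Σ p·ln p.
  −(0.07)·ln(0.07) = 0.1861
  −(0.56)·ln(0.56) = 0.3247
  −(0.17)·ln(0.17) = 0.3012
  −(0.20)·ln(0.20) = 0.3219
Sum: 0.1861 + 0.3247 + 0.3012 + 0.3219 = 1.134 nats.

1.134 nats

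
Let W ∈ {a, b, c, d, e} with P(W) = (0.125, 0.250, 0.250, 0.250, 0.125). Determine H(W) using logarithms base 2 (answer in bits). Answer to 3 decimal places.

H(W) = −Σ p·log₂ p.
  −(0.125)·log₂(0.125) = 0.3750
  −(0.250)·log₂(0.250) = 0.5000
  −(0.250)·log₂(0.250) = 0.5000
  −(0.250)·log₂(0.250) = 0.5000
  −(0.125)·log₂(0.125) = 0.3750
Sum: 0.3750 + 0.5000 + 0.5000 + 0.5000 + 0.3750 = 2.250 bits.

2.250 bits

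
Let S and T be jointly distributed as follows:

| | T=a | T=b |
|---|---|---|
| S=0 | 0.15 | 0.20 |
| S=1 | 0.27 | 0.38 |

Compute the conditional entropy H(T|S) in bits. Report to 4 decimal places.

0.9813 bits

Chain rule: H(T|S) = H(S,T) − H(S).
Marginals: p(S) = (0.3500, 0.6500), p(T) = (0.4200, 0.5800).
H(S,T) = 1.9154 bits; H(S) = 0.9341 bits.
H(T|S) = 1.9154 − 0.9341 = 0.9813 bits.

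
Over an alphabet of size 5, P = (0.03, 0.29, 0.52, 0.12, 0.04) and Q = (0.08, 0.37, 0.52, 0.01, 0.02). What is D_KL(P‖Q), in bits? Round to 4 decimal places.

0.3258 bits

D(P‖Q) = Σ p·log₂(p/q).
  0.03·log₂(0.03/0.08) = -0.04245
  0.29·log₂(0.29/0.37) = -0.10193
  0.52·log₂(0.52/0.52) = 0.00000
  0.12·log₂(0.12/0.01) = 0.43020
  0.04·log₂(0.04/0.02) = 0.04000
D(P‖Q) = 0.3258 bits.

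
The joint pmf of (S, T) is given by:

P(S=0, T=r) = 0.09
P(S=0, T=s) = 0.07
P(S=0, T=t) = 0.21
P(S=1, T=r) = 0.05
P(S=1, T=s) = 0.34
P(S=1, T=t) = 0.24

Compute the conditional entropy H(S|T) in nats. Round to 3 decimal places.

Marginals: p(S) = (0.3700, 0.6300), p(T) = (0.1400, 0.4100, 0.4500).
H(S|T) = Σ p(T) · H(S|T=·).
  T=r: p=0.1400, H(S|T=r) = 0.6518
  T=s: p=0.4100, H(S|T=s) = 0.4570
  T=t: p=0.4500, H(S|T=t) = 0.6909
Weighted sum = 0.590 nats.

0.590 nats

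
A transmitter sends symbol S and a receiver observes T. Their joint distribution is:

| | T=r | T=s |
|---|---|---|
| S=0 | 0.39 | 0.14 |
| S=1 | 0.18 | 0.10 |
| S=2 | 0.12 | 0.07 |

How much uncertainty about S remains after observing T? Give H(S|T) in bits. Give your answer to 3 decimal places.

1.447 bits

Chain rule: H(S|T) = H(S,T) − H(T).
Marginals: p(S) = (0.5300, 0.2800, 0.1900), p(T) = (0.6900, 0.3100).
H(S,T) = 2.3400 bits; H(T) = 0.8932 bits.
H(S|T) = 2.3400 − 0.8932 = 1.447 bits.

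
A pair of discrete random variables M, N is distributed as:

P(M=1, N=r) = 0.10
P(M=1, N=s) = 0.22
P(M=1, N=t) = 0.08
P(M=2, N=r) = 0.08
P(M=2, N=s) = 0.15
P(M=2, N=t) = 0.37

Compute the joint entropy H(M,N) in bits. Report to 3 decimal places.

2.337 bits

H(M,N) = −Σ p(x,y)·log₂ p(x,y) over all 6 cells.
  cell (1,r): −0.10·log₂0.10 = 0.3322
  cell (1,s): −0.22·log₂0.22 = 0.4806
  cell (1,t): −0.08·log₂0.08 = 0.2915
  cell (2,r): −0.08·log₂0.08 = 0.2915
  cell (2,s): −0.15·log₂0.15 = 0.4105
  cell (2,t): −0.37·log₂0.37 = 0.5307
Sum = 2.337 bits.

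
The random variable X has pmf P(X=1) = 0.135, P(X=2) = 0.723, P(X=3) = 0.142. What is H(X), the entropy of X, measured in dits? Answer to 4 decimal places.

0.3396 dits

H(X) = −Σ p·log₁₀ p.
  −(0.135)·log₁₀(0.135) = 0.11740
  −(0.723)·log₁₀(0.723) = 0.10184
  −(0.142)·log₁₀(0.142) = 0.12038
Sum: 0.11740 + 0.10184 + 0.12038 = 0.3396 dits.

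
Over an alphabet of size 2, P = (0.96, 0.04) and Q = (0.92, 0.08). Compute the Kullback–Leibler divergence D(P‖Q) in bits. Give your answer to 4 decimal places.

0.0189 bits

D(P‖Q) = Σ p·log₂(p/q).
  0.96·log₂(0.96/0.92) = 0.05894
  0.04·log₂(0.04/0.08) = -0.04000
D(P‖Q) = 0.0189 bits.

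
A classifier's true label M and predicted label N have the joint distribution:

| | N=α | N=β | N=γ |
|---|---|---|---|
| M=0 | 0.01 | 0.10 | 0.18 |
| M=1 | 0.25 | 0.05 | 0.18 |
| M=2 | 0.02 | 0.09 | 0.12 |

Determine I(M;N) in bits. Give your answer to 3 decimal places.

0.233 bits

Marginals: p(M) = (0.2900, 0.4800, 0.2300), p(N) = (0.2800, 0.2400, 0.4800).
I(M;N) = Σ p(x,y)·log₂[p(x,y)/(p(x)p(y))].
  (0,α): 0.01·log₂(0.1232) = -0.0302
  (0,β): 0.10·log₂(1.4368) = 0.0523
  (0,γ): 0.18·log₂(1.2931) = 0.0668
  (1,α): 0.25·log₂(1.8601) = 0.2238
  (1,β): 0.05·log₂(0.4340) = -0.0602
  (1,γ): 0.18·log₂(0.7812) = -0.0641
  (2,α): 0.02·log₂(0.3106) = -0.0337
  (2,β): 0.09·log₂(1.6304) = 0.0635
  (2,γ): 0.12·log₂(1.0870) = 0.0144
Sum = 0.233 bits.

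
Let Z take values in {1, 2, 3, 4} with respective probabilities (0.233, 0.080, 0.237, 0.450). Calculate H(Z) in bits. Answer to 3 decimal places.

1.792 bits

H(Z) = −Σ p·log₂ p.
  −(0.233)·log₂(0.233) = 0.4897
  −(0.080)·log₂(0.080) = 0.2915
  −(0.237)·log₂(0.237) = 0.4923
  −(0.450)·log₂(0.450) = 0.5184
Sum: 0.4897 + 0.2915 + 0.4923 + 0.5184 = 1.792 bits.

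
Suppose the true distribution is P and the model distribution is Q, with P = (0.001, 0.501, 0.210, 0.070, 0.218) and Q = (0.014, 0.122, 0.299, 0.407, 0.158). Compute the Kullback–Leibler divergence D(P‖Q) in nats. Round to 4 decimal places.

D(P‖Q) = Σ p·ln(p/q).
  0.001·ln(0.001/0.014) = -0.00264
  0.501·ln(0.501/0.122) = 0.70771
  0.210·ln(0.210/0.299) = -0.07420
  0.070·ln(0.070/0.407) = -0.12322
  0.218·ln(0.218/0.158) = 0.07017
D(P‖Q) = 0.5778 nats.

0.5778 nats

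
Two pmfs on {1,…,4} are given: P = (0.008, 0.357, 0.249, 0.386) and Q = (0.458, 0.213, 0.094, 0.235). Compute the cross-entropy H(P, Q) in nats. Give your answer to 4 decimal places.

H(P,Q) = −Σ p·ln q.
  −0.008·ln(0.458) = 0.00625
  −0.357·ln(0.213) = 0.55209
  −0.249·ln(0.094) = 0.58875
  −0.386·ln(0.235) = 0.55899
H(P,Q) = 1.7061 nats.

1.7061 nats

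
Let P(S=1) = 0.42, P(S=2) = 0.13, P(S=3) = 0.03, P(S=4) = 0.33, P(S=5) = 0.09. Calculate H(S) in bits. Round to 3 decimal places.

1.901 bits

H(S) = −Σ p·log₂ p.
  −(0.42)·log₂(0.42) = 0.5256
  −(0.13)·log₂(0.13) = 0.3826
  −(0.03)·log₂(0.03) = 0.1518
  −(0.33)·log₂(0.33) = 0.5278
  −(0.09)·log₂(0.09) = 0.3127
Sum: 0.5256 + 0.3826 + 0.1518 + 0.5278 + 0.3127 = 1.901 bits.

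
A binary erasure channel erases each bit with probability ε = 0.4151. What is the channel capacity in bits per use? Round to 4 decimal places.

0.5849 bits

Binary erasure channel: capacity C = 1 − ε.
C = 1 − 0.4151 = 0.5849 bits per channel use.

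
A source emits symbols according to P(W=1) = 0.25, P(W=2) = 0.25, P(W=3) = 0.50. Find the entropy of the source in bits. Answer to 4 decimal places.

H(W) = −Σ p·log₂ p.
  −(0.25)·log₂(0.25) = 0.50000
  −(0.25)·log₂(0.25) = 0.50000
  −(0.50)·log₂(0.50) = 0.50000
Sum: 0.50000 + 0.50000 + 0.50000 = 1.5000 bits.

1.5000 bits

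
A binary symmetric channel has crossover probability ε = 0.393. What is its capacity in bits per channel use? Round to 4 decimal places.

Binary symmetric channel: C = 1 − h₂(ε) where h₂ is the binary entropy function.
h₂(0.393) = −0.393·log₂0.393 − 0.607·log₂0.607 = 0.9667.
C = 1 − 0.9667 = 0.0333 bits per channel use.

0.0333 bits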